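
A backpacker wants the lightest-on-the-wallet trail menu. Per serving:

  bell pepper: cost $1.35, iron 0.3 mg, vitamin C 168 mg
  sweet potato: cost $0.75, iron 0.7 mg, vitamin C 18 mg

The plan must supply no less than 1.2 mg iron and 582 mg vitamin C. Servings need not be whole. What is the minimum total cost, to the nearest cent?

bell pepper only: max(1.2/0.3, 582/168) = 4 servings → $5.40.
sweet potato only: max(1.2/0.7, 582/18) = 32.33 servings → $24.25.
bell pepper + sweet potato with both tight: 3.439 servings and 0.2406 servings → $4.82.
Cheapest feasible corner: $4.82.

$4.82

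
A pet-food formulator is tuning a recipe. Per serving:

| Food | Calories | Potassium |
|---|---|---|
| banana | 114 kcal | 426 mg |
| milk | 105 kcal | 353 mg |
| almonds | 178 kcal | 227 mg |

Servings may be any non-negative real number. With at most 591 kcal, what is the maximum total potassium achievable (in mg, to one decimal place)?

Potassium per kcal: banana 3.737, milk 3.362, almonds 1.275.
With no serving limits, spend the whole calories allowance on banana: 591 kcal / 114 kcal × 426 mg = 2208.5 mg.

2208.5 mg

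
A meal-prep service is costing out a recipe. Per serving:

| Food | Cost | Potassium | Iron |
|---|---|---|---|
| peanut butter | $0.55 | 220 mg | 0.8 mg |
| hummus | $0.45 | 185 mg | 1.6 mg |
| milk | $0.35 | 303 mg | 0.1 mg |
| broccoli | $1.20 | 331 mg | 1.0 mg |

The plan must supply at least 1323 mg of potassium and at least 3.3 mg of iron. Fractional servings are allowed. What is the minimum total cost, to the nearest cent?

Minimising a linear cost over {potassium ≥ 1323, iron ≥ 3.3, servings ≥ 0} — the optimum is at a vertex, using one or two foods.
peanut butter only: max(1323/220, 3.3/0.8) = 6.014 servings → $3.31.
hummus only: max(1323/185, 3.3/1.6) = 7.151 servings → $3.22.
milk only: max(1323/303, 3.3/0.1) = 33 servings → $11.55.
broccoli only: max(1323/331, 3.3/1.0) = 3.997 servings → $4.80.
peanut butter + hummus: intersection lies outside the first quadrant.
peanut butter + milk with both tight: 3.936 servings and 1.508 servings → $2.69.
peanut butter + broccoli: the both-tight solution has a negative serving — not a feasible corner.
hummus + milk with both tight: 1.861 servings and 3.23 servings → $1.97.
hummus + broccoli: the both-tight solution has a negative serving — not a feasible corner.
milk + broccoli with both tight: 0.8548 servings and 3.215 servings → $4.16.
The minimum over all feasible corners is $1.97.

$1.97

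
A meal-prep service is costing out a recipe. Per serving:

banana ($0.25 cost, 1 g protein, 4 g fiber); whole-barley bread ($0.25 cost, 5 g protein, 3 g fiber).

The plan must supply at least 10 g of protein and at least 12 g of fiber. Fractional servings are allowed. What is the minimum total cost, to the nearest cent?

banana only: max(10/1, 12/4) = 10 servings → $2.50.
whole-barley bread only: max(10/5, 12/3) = 4 servings → $1.00.
banana + whole-barley bread with both tight: 1.765 servings and 1.647 servings → $0.85.
Cheapest feasible corner: $0.85.

$0.85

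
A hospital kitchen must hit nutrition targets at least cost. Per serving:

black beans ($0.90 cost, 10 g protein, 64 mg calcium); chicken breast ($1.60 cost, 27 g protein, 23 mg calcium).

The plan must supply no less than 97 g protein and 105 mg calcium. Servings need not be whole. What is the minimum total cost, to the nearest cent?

A basic optimal solution has at most two foods positive. Try each food alone and each pair with both targets met exactly.
black beans only: max(97/10, 105/64) = 9.7 servings → $8.73.
chicken breast only: max(97/27, 105/23) = 4.565 servings → $7.30.
black beans + chicken breast with both tight: 0.4032 servings and 3.443 servings → $5.87.
The minimum over all feasible corners is $5.87.

$5.87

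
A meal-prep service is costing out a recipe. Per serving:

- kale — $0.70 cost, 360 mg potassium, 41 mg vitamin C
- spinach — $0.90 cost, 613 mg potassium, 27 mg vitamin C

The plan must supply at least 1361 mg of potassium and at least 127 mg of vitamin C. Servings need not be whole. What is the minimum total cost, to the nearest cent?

$2.46

Compare the cost at each extreme point of the feasible region.
kale only: max(1361/360, 127/41) = 3.781 servings → $2.65.
spinach only: max(1361/613, 127/27) = 4.704 servings → $4.23.
kale + spinach with both tight: 2.667 servings and 0.6541 servings → $2.46.
Cheapest feasible corner: $2.46.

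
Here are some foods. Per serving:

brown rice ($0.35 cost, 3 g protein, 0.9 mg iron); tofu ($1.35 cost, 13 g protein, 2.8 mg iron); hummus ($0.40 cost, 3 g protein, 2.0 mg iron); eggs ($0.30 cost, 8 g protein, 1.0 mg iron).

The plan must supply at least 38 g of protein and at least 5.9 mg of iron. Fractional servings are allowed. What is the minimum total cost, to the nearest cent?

This is a tiny linear program; its minimum lies at a vertex of the feasible set. List the vertices and price them.
brown rice only: max(38/3, 5.9/0.9) = 12.67 servings → $4.43.
tofu only: max(38/13, 5.9/2.8) = 2.923 servings → $3.95.
hummus only: max(38/3, 5.9/2.0) = 12.67 servings → $5.07.
eggs only: max(38/8, 5.9/1.0) = 5.9 servings → $1.77.
brown rice + tofu: intersection lies outside the first quadrant.
brown rice + hummus: the both-tight solution has a negative serving — not a feasible corner.
brown rice + eggs with both tight: 2.19 servings and 3.929 servings → $1.95.
tofu + hummus: the both-tight solution has a negative serving — not a feasible corner.
tofu + eggs with both tight: 0.9787 servings and 3.16 servings → $2.27.
hummus + eggs with both tight: 0.7077 servings and 4.485 servings → $1.63.
Cheapest feasible corner: $1.63.

$1.63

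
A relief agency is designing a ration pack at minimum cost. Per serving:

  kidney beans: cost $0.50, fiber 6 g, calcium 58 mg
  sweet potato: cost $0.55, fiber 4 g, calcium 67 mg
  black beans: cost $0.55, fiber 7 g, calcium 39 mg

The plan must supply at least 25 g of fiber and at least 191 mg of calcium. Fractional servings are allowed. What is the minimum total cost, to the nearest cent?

kidney beans only: max(25/6, 191/58) = 4.167 servings → $2.08.
sweet potato only: max(25/4, 191/67) = 6.25 servings → $3.44.
black beans only: max(25/7, 191/39) = 4.897 servings → $2.69.
kidney beans + sweet potato: the both-tight solution has a negative serving — not a feasible corner.
kidney beans + black beans with both tight: 2.105 servings and 1.767 servings → $2.02.
sweet potato + black beans with both tight: 1.157 servings and 2.911 servings → $2.24.
So the least-cost plan costs $2.02.

$2.02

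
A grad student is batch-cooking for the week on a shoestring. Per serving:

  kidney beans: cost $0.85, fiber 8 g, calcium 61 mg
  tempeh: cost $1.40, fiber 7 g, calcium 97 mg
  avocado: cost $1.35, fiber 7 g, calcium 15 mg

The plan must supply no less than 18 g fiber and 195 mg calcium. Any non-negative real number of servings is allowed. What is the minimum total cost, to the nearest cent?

$2.72

Check every corner: each single food scaled to meet both minima, and each pair solved so both constraints bind.
kidney beans only: max(18/8, 195/61) = 3.197 servings → $2.72.
tempeh only: max(18/7, 195/97) = 2.571 servings → $3.60.
avocado only: max(18/7, 195/15) = 13 servings → $17.55.
kidney beans + tempeh with both tight: 1.092 servings and 1.324 servings → $2.78.
kidney beans + avocado with both targets exact would need a negative amount; discard.
tempeh + avocado with both tight: 1.908 servings and 0.6638 servings → $3.57.
The minimum over all feasible corners is $2.72.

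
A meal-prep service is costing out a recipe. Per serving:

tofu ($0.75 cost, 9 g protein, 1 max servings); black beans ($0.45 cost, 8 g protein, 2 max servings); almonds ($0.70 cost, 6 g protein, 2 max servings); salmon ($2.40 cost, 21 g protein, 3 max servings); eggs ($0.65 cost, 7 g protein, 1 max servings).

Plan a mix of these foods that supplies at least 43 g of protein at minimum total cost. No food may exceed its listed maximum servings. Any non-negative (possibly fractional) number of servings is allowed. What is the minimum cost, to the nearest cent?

$3.56

Cost per g of protein: black beans $0.0563, tofu $0.0833, eggs $0.0929, salmon $0.1143, almonds $0.1167.
Take 2 servings of black beans: +16.0 g protein for $0.90 (total $0.90, still need 27.0 g).
Take 1 serving of tofu: +9.0 g protein for $0.75 (total $1.65, still need 18.0 g).
Take 1 serving of eggs: +7.0 g protein for $0.65 (total $2.30, still need 11.0 g).
Take 0.5238 servings of salmon: +11.0 g protein for $1.26 (total $3.56, still need 0.0 g).
Greedy by cheapest-per-g is optimal for a single linear constraint, so the minimum cost is $3.56.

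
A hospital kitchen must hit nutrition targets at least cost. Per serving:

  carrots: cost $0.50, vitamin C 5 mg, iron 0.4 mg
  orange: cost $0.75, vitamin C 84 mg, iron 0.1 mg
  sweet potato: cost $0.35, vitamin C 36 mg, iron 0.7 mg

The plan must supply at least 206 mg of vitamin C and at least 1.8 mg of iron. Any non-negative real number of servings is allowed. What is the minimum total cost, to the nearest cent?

Two binding constraints pin down two serving amounts, so the optimal mix uses at most two foods. The candidates are each food alone (scaled to the tighter of vitamin C/iron) and each pair with both constraints tight.
carrots only: max(206/5, 1.8/0.4) = 41.2 servings → $20.60.
orange only: max(206/84, 1.8/0.1) = 18 servings → $13.50.
sweet potato only: max(206/36, 1.8/0.7) = 5.722 servings → $2.00.
carrots + orange with both tight: 3.946 servings and 2.218 servings → $3.64.
carrots + sweet potato with both targets exact would need a negative amount; discard.
orange + sweet potato with both tight: 1.438 servings and 2.366 servings → $1.91.
The minimum over all feasible corners is $1.91.

$1.91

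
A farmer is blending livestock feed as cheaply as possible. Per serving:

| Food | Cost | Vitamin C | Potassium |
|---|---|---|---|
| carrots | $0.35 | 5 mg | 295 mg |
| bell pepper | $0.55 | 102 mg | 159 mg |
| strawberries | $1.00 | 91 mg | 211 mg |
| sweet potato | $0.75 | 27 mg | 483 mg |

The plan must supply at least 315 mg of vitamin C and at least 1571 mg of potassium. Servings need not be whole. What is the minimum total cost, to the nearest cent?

With two linear requirements the optimum uses one or two foods; enumerate the corners.
carrots only: max(315/5, 1571/295) = 63 servings → $22.05.
bell pepper only: max(315/102, 1571/159) = 9.881 servings → $5.43.
strawberries only: max(315/91, 1571/211) = 7.445 servings → $7.45.
sweet potato only: max(315/27, 1571/483) = 11.67 servings → $8.75.
carrots + bell pepper with both tight: 3.76 servings and 2.904 servings → $2.91.
carrots + strawberries with both tight: 2.966 servings and 3.299 servings → $4.34.
carrots + sweet potato: the both-tight solution has a negative serving — not a feasible corner.
bell pepper + strawberries: the both-tight solution has a negative serving — not a feasible corner.
bell pepper + sweet potato with both tight: 2.44 servings and 2.449 servings → $3.18.
strawberries + sweet potato with both tight: 2.868 servings and 2 servings → $4.37.
Cheapest feasible corner: $2.91.

$2.91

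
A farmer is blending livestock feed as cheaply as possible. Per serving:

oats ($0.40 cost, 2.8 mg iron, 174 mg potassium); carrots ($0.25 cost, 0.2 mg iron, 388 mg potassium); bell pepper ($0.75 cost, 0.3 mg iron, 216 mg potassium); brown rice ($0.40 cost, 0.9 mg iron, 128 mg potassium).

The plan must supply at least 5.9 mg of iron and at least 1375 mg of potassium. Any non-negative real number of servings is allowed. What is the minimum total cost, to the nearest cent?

$1.44

Check every corner: each single food scaled to meet both minima, and each pair solved so both constraints bind.
oats only: max(5.9/2.8, 1375/174) = 7.902 servings → $3.16.
carrots only: max(5.9/0.2, 1375/388) = 29.5 servings → $7.38.
bell pepper only: max(5.9/0.3, 1375/216) = 19.67 servings → $14.75.
brown rice only: max(5.9/0.9, 1375/128) = 10.74 servings → $4.30.
oats + carrots with both tight: 1.915 servings and 2.685 servings → $1.44.
oats + bell pepper with both tight: 1.56 servings and 5.109 servings → $4.46.
oats + brown rice with both targets exact would need a negative amount; discard.
carrots + bell pepper: intersection lies outside the first quadrant.
carrots + brown rice with both tight: 1.49 servings and 6.224 servings → $2.86.
bell pepper + brown rice with both tight: 3.092 servings and 5.525 servings → $4.53.
Cheapest feasible corner: $1.44.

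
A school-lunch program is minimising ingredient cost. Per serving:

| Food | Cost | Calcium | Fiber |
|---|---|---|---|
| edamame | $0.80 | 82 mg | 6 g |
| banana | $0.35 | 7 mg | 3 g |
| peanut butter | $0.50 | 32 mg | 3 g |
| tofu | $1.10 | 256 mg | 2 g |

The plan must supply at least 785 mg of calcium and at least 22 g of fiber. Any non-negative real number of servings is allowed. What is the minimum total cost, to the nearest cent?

$4.70

The cheapest plan sits at a corner of the feasible region — with two constraints it uses at most two foods.
edamame only: max(785/82, 22/6) = 9.573 servings → $7.66.
banana only: max(785/7, 22/3) = 112.1 servings → $39.25.
peanut butter only: max(785/32, 22/3) = 24.53 servings → $12.27.
tofu only: max(785/256, 22/2) = 11 servings → $12.10.
edamame + banana with both targets exact would need a negative amount; discard.
edamame + peanut butter: the both-tight solution has a negative serving — not a feasible corner.
edamame + tofu with both tight: 2.961 servings and 2.118 servings → $4.70.
banana + peanut butter: the both-tight solution has a negative serving — not a feasible corner.
banana + tofu with both tight: 5.387 servings and 2.919 servings → $5.10.
peanut butter + tofu with both tight: 5.77 servings and 2.345 servings → $5.46.
The minimum over all feasible corners is $4.70.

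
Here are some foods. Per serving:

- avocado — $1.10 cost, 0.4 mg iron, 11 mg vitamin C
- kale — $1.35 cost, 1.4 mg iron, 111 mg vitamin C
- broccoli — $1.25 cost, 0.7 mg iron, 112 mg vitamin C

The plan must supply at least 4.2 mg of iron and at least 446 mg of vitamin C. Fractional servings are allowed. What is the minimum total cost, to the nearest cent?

$5.20

Two binding constraints pin down two serving amounts, so the optimal mix uses at most two foods. The candidates are each food alone (scaled to the tighter of iron/vitamin C) and each pair with both constraints tight.
avocado only: max(4.2/0.4, 446/11) = 40.55 servings → $44.60.
kale only: max(4.2/1.4, 446/111) = 4.018 servings → $5.42.
broccoli only: max(4.2/0.7, 446/112) = 6 servings → $7.50.
avocado + kale: the both-tight solution has a negative serving — not a feasible corner.
avocado + broccoli with both tight: 4.264 servings and 3.563 servings → $9.14.
kale + broccoli with both tight: 2 servings and 2 servings → $5.20.
So the least-cost plan costs $5.20.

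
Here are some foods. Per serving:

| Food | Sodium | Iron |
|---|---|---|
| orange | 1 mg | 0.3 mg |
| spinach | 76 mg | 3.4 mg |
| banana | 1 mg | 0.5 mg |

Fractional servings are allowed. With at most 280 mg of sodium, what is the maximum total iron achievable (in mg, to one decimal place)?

140.0 mg

Iron per mg sodium: banana 0.5, orange 0.3, spinach 0.04474.
With no serving limits, spend the whole sodium allowance on banana: 280 mg / 1 mg × 0.5 mg = 140.0 mg.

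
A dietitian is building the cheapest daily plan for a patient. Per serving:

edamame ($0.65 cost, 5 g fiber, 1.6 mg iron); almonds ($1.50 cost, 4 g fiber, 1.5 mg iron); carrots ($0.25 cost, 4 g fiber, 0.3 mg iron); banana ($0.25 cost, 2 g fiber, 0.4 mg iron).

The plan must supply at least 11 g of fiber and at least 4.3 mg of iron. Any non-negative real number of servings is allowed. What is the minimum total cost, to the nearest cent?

edamame only: max(11/5, 4.3/1.6) = 2.688 servings → $1.75.
almonds only: max(11/4, 4.3/1.5) = 2.867 servings → $4.30.
carrots only: max(11/4, 4.3/0.3) = 14.33 servings → $3.58.
banana only: max(11/2, 4.3/0.4) = 10.75 servings → $2.69.
edamame + almonds with both targets exact would need a negative amount; discard.
edamame + carrots: intersection lies outside the first quadrant.
edamame + banana: the both-tight solution has a negative serving — not a feasible corner.
almonds + carrots with both targets exact would need a negative amount; discard.
almonds + banana with both targets exact would need a negative amount; discard.
carrots + banana with both targets exact would need a negative amount; discard.
Cheapest feasible corner: $1.75.

$1.75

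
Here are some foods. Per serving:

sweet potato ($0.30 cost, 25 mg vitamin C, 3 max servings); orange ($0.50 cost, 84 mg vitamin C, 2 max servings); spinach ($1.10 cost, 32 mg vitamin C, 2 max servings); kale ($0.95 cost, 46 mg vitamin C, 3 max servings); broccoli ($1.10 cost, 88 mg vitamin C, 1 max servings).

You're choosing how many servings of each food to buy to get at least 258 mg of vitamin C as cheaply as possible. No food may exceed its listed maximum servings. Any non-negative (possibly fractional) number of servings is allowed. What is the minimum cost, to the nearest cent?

Cost per mg of vitamin C: orange $0.0060, sweet potato $0.0120, broccoli $0.0125, kale $0.0207, spinach $0.0344.
Take 2 servings of orange: +168.0 mg vitamin C for $1.00 (total $1.00, still need 90.0 mg).
Take 3 servings of sweet potato: +75.0 mg vitamin C for $0.90 (total $1.90, still need 15.0 mg).
Take 0.1705 servings of broccoli: +15.0 mg vitamin C for $0.19 (total $2.09, still need 0.0 mg).
Greedy by cheapest-per-mg is optimal for a single linear constraint, so the minimum cost is $2.09.

$2.09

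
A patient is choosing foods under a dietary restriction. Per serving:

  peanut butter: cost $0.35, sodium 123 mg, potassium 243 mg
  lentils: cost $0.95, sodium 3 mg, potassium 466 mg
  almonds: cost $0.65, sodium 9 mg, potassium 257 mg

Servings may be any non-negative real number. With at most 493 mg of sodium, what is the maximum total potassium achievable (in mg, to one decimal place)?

Potassium per mg sodium: lentils 155.3, almonds 28.56, peanut butter 1.976.
With no serving limits, spend the whole sodium allowance on lentils: 493 mg / 3 mg × 466 mg = 76579.3 mg.

76579.3 mg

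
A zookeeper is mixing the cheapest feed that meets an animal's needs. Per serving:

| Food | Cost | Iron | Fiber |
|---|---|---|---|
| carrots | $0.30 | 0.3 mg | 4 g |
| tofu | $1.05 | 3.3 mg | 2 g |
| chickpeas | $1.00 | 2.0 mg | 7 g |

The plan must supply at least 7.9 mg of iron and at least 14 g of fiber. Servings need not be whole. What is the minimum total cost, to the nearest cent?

$3.01

carrots only: max(7.9/0.3, 14/4) = 26.33 servings → $7.90.
tofu only: max(7.9/3.3, 14/2) = 7 servings → $7.35.
chickpeas only: max(7.9/2.0, 14/7) = 3.95 servings → $3.95.
carrots + tofu with both tight: 2.413 servings and 2.175 servings → $3.01.
carrots + chickpeas with both targets exact would need a negative amount; discard.
tofu + chickpeas with both tight: 1.429 servings and 1.592 servings → $3.09.
Cheapest feasible corner: $3.01.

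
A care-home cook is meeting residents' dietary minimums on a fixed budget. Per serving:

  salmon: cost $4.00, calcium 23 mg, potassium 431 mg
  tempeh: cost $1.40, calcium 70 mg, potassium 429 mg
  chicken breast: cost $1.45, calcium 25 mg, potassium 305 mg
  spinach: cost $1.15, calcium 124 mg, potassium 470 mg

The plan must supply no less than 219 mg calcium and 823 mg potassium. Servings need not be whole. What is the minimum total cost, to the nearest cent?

For a min-cost LP with two ≥-constraints, a basic feasible solution has at most two positive variables.
salmon only: max(219/23, 823/431) = 9.522 servings → $38.09.
tempeh only: max(219/70, 823/429) = 3.129 servings → $4.38.
chicken breast only: max(219/25, 823/305) = 8.76 servings → $12.70.
spinach only: max(219/124, 823/470) = 1.766 servings → $2.03.
salmon + tempeh with both targets exact would need a negative amount; discard.
salmon + chicken breast with both targets exact would need a negative amount; discard.
salmon + spinach: the both-tight solution has a negative serving — not a feasible corner.
tempeh + chicken breast with both targets exact would need a negative amount; discard.
tempeh + spinach: intersection lies outside the first quadrant.
chicken breast + spinach with both targets exact would need a negative amount; discard.
The minimum over all feasible corners is $2.03.

$2.03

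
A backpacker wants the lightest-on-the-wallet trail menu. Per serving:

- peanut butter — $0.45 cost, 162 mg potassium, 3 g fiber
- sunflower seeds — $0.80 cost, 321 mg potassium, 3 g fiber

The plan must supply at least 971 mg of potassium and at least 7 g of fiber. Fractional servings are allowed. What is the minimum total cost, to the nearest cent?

For a min-cost LP with two ≥-constraints, a basic feasible solution has at most two positive variables.
peanut butter only: max(971/162, 7/3) = 5.994 servings → $2.70.
sunflower seeds only: max(971/321, 7/3) = 3.025 servings → $2.42.
peanut butter + sunflower seeds: intersection lies outside the first quadrant.
Cheapest feasible corner: $2.42.

$2.42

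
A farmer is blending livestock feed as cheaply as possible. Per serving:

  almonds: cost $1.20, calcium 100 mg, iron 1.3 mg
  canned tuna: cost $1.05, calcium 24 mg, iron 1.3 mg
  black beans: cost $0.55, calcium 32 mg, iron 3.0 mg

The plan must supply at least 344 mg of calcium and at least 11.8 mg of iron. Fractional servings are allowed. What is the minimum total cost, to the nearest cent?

At the optimum either one food covers both requirements or two foods hit both targets exactly; no other combination can be cheaper.
almonds only: max(344/100, 11.8/1.3) = 9.077 servings → $10.89.
canned tuna only: max(344/24, 11.8/1.3) = 14.33 servings → $15.05.
black beans only: max(344/32, 11.8/3.0) = 10.75 servings → $5.91.
almonds + canned tuna with both tight: 1.66 servings and 7.417 servings → $9.78.
almonds + black beans with both tight: 2.533 servings and 2.836 servings → $4.60.
canned tuna + black beans: intersection lies outside the first quadrant.
The minimum over all feasible corners is $4.60.

$4.60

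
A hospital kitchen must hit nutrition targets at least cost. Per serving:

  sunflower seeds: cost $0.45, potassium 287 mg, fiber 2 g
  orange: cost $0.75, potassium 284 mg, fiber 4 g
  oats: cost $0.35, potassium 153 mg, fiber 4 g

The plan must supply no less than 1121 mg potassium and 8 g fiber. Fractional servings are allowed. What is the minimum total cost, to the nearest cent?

An LP optimum is at a vertex; with two nutrient constraints at most two foods are used. Check each candidate.
sunflower seeds only: max(1121/287, 8/2) = 4 servings → $1.80.
orange only: max(1121/284, 8/4) = 3.947 servings → $2.96.
oats only: max(1121/153, 8/4) = 7.327 servings → $2.56.
sunflower seeds + orange with both tight: 3.814 servings and 0.0931 servings → $1.79.
sunflower seeds + oats with both tight: 3.872 servings and 0.06413 servings → $1.76.
orange + oats: intersection lies outside the first quadrant.
So the least-cost plan costs $1.76.

$1.76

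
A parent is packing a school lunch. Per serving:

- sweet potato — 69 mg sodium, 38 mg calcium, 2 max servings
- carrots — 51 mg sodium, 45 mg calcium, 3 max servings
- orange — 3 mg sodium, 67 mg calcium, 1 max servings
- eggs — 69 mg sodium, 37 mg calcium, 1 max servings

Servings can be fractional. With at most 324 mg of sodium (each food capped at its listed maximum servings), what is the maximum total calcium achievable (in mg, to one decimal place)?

Calcium per mg sodium: orange 22.33, carrots 0.8824, sweet potato 0.5507, eggs 0.5362.
Take 1 serving of orange: uses 3 mg sodium, +67.0 mg calcium (running total 67.0 mg).
Take 3 servings of carrots: uses 153 mg sodium, +135.0 mg calcium (running total 202.0 mg).
Take 2 servings of sweet potato: uses 138 mg sodium, +76.0 mg calcium (running total 278.0 mg).
Take 0.4348 servings of eggs: uses 30 mg sodium, +16.1 mg calcium (running total 294.1 mg).
Greedy by best ratio exhausts the sodium allowance optimally: 294.1 mg.

294.1 mg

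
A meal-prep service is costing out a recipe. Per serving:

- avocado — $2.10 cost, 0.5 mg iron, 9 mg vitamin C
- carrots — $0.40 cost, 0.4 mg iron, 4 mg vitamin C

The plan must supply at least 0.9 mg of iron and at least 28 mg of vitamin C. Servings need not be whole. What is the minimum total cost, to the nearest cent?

$2.80

avocado only: max(0.9/0.5, 28/9) = 3.111 servings → $6.53.
carrots only: max(0.9/0.4, 28/4) = 7 servings → $2.80.
avocado + carrots: intersection lies outside the first quadrant.
So the least-cost plan costs $2.80.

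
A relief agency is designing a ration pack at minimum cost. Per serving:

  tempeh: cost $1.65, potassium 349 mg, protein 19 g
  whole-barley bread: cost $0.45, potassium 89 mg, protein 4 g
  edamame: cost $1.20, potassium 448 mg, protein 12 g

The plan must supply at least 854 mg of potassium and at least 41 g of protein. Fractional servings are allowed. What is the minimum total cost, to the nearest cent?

$3.63

The cheapest plan sits at a corner of the feasible region — with two constraints it uses at most two foods.
tempeh only: max(854/349, 41/19) = 2.447 servings → $4.04.
whole-barley bread only: max(854/89, 41/4) = 10.25 servings → $4.61.
edamame only: max(854/448, 41/12) = 3.417 servings → $4.10.
tempeh + whole-barley bread with both tight: 0.7898 servings and 6.498 servings → $4.23.
tempeh + edamame with both tight: 1.878 servings and 0.4433 servings → $3.63.
whole-barley bread + edamame with both targets exact would need a negative amount; discard.
Cheapest feasible corner: $3.63.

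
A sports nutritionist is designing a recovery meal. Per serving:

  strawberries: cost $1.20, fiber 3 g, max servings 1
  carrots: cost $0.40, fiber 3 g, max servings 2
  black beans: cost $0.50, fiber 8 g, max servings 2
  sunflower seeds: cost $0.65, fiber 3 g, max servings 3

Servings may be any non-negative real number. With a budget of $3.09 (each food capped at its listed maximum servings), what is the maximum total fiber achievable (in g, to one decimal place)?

28.0 g

Fiber per dollar: black beans 16, carrots 7.5, sunflower seeds 4.615, strawberries 2.5.
Take 2 servings of black beans: spends $1.00, +16.0 g fiber (running total 16.0 g).
Take 2 servings of carrots: spends $0.80, +6.0 g fiber (running total 22.0 g).
Take 1.985 servings of sunflower seeds: spends $1.29, +6.0 g fiber (running total 28.0 g).
Greedy by best ratio exhausts the cost allowance optimally: 28.0 g.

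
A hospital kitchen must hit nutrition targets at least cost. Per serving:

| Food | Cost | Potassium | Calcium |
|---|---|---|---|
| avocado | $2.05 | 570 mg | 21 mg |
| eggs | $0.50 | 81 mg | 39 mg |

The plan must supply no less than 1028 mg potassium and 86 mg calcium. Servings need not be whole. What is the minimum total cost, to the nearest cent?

The cheapest plan sits at a corner of the feasible region — with two constraints it uses at most two foods.
avocado only: max(1028/570, 86/21) = 4.095 servings → $8.40.
eggs only: max(1028/81, 86/39) = 12.69 servings → $6.35.
avocado + eggs with both tight: 1.614 servings and 1.336 servings → $3.98.
Cheapest feasible corner: $3.98.

$3.98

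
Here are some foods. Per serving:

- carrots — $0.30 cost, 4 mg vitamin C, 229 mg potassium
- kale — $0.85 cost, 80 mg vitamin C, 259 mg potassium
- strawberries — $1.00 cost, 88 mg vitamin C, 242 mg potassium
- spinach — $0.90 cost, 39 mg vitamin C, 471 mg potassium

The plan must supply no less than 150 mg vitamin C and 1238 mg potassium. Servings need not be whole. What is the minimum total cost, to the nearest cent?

With two linear requirements the optimum uses one or two foods; enumerate the corners.
carrots only: max(150/4, 1238/229) = 37.5 servings → $11.25.
kale only: max(150/80, 1238/259) = 4.78 servings → $4.06.
strawberries only: max(150/88, 1238/242) = 5.116 servings → $5.12.
spinach only: max(150/39, 1238/471) = 3.846 servings → $3.46.
carrots + kale with both tight: 3.482 servings and 1.701 servings → $2.49.
carrots + strawberries with both tight: 3.787 servings and 1.532 servings → $2.67.
carrots + spinach: intersection lies outside the first quadrant.
kale + strawberries: intersection lies outside the first quadrant.
kale + spinach with both tight: 0.8111 servings and 2.182 servings → $2.65.
strawberries + spinach with both tight: 0.6988 servings and 2.269 servings → $2.74.
The minimum over all feasible corners is $2.49.

$2.49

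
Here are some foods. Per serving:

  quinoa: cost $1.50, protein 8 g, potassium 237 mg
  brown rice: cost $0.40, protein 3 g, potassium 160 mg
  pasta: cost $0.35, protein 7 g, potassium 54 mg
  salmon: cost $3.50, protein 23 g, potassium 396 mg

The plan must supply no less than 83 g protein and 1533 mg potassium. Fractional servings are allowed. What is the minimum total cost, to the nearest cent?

An LP optimum is at a vertex; with two nutrient constraints at most two foods are used. Check each candidate.
quinoa only: max(83/8, 1533/237) = 10.38 servings → $15.56.
brown rice only: max(83/3, 1533/160) = 27.67 servings → $11.07.
pasta only: max(83/7, 1533/54) = 28.39 servings → $9.94.
salmon only: max(83/23, 1533/396) = 3.871 servings → $13.55.
quinoa + brown rice with both targets exact would need a negative amount; discard.
quinoa + pasta with both tight: 5.093 servings and 6.037 servings → $9.75.
quinoa + salmon with both tight: 1.047 servings and 3.244 servings → $12.93.
brown rice + pasta with both tight: 6.523 servings and 9.062 servings → $5.78.
brown rice + salmon with both tight: 0.9595 servings and 3.484 servings → $12.58.
pasta + salmon: intersection lies outside the first quadrant.
Cheapest feasible corner: $5.78.

$5.78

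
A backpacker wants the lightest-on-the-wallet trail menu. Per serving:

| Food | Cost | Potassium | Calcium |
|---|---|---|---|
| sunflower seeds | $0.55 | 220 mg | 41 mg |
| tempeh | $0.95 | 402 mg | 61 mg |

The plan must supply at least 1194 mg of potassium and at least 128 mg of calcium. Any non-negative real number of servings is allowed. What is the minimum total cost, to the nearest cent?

$2.82

Check every corner: each single food scaled to meet both minima, and each pair solved so both constraints bind.
sunflower seeds only: max(1194/220, 128/41) = 5.427 servings → $2.98.
tempeh only: max(1194/402, 128/61) = 2.97 servings → $2.82.
sunflower seeds + tempeh: intersection lies outside the first quadrant.
So the least-cost plan costs $2.82.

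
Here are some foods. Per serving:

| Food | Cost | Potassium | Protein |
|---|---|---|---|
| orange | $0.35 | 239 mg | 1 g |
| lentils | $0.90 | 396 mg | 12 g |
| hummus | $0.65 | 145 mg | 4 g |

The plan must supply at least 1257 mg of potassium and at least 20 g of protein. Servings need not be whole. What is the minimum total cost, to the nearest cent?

$2.30

The cheapest plan sits at a corner of the feasible region — with two constraints it uses at most two foods.
orange only: max(1257/239, 20/1) = 20 servings → $7.00.
lentils only: max(1257/396, 20/12) = 3.174 servings → $2.86.
hummus only: max(1257/145, 20/4) = 8.669 servings → $5.63.
orange + lentils with both tight: 2.898 servings and 1.425 servings → $2.30.
orange + hummus with both tight: 2.624 servings and 4.344 servings → $3.74.
lentils + hummus: the both-tight solution has a negative serving — not a feasible corner.
The minimum over all feasible corners is $2.30.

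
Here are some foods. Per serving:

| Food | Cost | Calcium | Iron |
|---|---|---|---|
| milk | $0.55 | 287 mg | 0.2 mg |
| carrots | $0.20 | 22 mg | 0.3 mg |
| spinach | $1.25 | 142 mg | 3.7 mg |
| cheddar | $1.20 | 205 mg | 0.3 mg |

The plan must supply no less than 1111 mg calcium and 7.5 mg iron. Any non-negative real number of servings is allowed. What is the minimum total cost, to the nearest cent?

$3.96

Compare the cost at each extreme point of the feasible region.
milk only: max(1111/287, 7.5/0.2) = 37.5 servings → $20.62.
carrots only: max(1111/22, 7.5/0.3) = 50.5 servings → $10.10.
spinach only: max(1111/142, 7.5/3.7) = 7.824 servings → $9.78.
cheddar only: max(1111/205, 7.5/0.3) = 25 servings → $30.00.
milk + carrots with both tight: 2.06 servings and 23.63 servings → $5.86.
milk + spinach with both tight: 2.947 servings and 1.868 servings → $3.96.
milk + cheddar with both targets exact would need a negative amount; discard.
carrots + spinach: the both-tight solution has a negative serving — not a feasible corner.
carrots + cheddar with both tight: 21.93 servings and 3.066 servings → $8.07.
spinach + cheddar with both tight: 1.682 servings and 4.254 servings → $7.21.
So the least-cost plan costs $3.96.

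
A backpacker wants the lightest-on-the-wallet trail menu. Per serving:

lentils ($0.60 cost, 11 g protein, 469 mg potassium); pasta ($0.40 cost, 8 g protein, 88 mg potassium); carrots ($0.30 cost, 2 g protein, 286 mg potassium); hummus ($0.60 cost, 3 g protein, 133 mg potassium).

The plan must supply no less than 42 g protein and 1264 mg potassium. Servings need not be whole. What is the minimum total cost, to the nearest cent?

A basic optimal solution has at most two foods positive. Try each food alone and each pair with both targets met exactly.
lentils only: max(42/11, 1264/469) = 3.818 servings → $2.29.
pasta only: max(42/8, 1264/88) = 14.36 servings → $5.75.
carrots only: max(42/2, 1264/286) = 21 servings → $6.30.
hummus only: max(42/3, 1264/133) = 14 servings → $8.40.
lentils + pasta with both tight: 2.305 servings and 2.081 servings → $2.22.
lentils + carrots: the both-tight solution has a negative serving — not a feasible corner.
lentils + hummus with both targets exact would need a negative amount; discard.
pasta + carrots with both tight: 4.491 servings and 3.038 servings → $2.71.
pasta + hummus with both tight: 2.243 servings and 8.02 servings → $5.71.
carrots + hummus: the both-tight solution has a negative serving — not a feasible corner.
Cheapest feasible corner: $2.22.

$2.22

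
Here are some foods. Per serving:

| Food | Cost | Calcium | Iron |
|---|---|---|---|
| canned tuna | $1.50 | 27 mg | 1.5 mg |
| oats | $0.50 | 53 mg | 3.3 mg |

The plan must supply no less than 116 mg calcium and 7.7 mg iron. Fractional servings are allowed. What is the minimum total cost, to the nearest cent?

canned tuna only: max(116/27, 7.7/1.5) = 5.133 servings → $7.70.
oats only: max(116/53, 7.7/3.3) = 2.333 servings → $1.17.
canned tuna + oats: the both-tight solution has a negative serving — not a feasible corner.
So the least-cost plan costs $1.17.

$1.17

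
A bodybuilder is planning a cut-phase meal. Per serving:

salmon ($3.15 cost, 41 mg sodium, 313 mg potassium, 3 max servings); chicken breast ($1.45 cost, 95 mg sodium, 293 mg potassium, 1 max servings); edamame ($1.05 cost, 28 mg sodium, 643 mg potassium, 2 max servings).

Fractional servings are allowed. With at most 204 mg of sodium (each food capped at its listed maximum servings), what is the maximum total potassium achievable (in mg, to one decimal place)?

2302.1 mg

Potassium per mg sodium: edamame 22.96, salmon 7.634, chicken breast 3.084.
Take 2 servings of edamame: uses 56 mg sodium, +1286.0 mg potassium (running total 1286.0 mg).
Take 3 servings of salmon: uses 123 mg sodium, +939.0 mg potassium (running total 2225.0 mg).
Take 0.2632 servings of chicken breast: uses 25 mg sodium, +77.1 mg potassium (running total 2302.1 mg).
Greedy by best ratio exhausts the sodium allowance optimally: 2302.1 mg.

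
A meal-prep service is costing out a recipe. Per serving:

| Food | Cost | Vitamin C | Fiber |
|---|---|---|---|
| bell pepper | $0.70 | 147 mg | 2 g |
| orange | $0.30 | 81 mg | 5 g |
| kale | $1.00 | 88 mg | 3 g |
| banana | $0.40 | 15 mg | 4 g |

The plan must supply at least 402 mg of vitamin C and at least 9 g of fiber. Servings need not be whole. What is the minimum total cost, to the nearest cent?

Compare the cost at each extreme point of the feasible region.
bell pepper only: max(402/147, 9/2) = 4.5 servings → $3.15.
orange only: max(402/81, 9/5) = 4.963 servings → $1.49.
kale only: max(402/88, 9/3) = 4.568 servings → $4.57.
banana only: max(402/15, 9/4) = 26.8 servings → $10.72.
bell pepper + orange with both tight: 2.236 servings and 0.9058 servings → $1.84.
bell pepper + kale with both tight: 1.562 servings and 1.958 servings → $3.05.
bell pepper + banana with both tight: 2.64 servings and 0.9301 servings → $2.22.
orange + kale with both targets exact would need a negative amount; discard.
orange + banana with both targets exact would need a negative amount; discard.
kale + banana with both targets exact would need a negative amount; discard.
So the least-cost plan costs $1.49.

$1.49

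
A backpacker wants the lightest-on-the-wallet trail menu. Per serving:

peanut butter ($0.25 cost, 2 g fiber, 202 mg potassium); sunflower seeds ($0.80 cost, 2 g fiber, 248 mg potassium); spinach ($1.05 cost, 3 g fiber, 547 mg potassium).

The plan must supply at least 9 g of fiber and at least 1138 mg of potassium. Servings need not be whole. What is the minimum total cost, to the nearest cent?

Two binding constraints pin down two serving amounts, so the optimal mix uses at most two foods. The candidates are each food alone (scaled to the tighter of fiber/potassium) and each pair with both constraints tight.
peanut butter only: max(9/2, 1138/202) = 5.634 servings → $1.41.
sunflower seeds only: max(9/2, 1138/248) = 4.589 servings → $3.67.
spinach only: max(9/3, 1138/547) = 3 servings → $3.15.
peanut butter + sunflower seeds with both targets exact would need a negative amount; discard.
peanut butter + spinach with both tight: 3.092 servings and 0.9385 servings → $1.76.
sunflower seeds + spinach with both tight: 4.311 servings and 0.1257 servings → $3.58.
The minimum over all feasible corners is $1.41.

$1.41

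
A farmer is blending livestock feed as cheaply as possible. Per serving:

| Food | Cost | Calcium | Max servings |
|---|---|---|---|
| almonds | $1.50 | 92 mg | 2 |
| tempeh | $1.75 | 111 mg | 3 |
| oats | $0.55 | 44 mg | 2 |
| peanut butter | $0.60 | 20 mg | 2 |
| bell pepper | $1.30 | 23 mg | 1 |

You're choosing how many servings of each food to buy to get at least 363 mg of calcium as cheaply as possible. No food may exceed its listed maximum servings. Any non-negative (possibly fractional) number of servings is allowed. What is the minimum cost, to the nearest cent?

$5.44

Cost per mg of calcium: oats $0.0125, tempeh $0.0158, almonds $0.0163, peanut butter $0.0300, bell pepper $0.0565.
Take 2 servings of oats: +88.0 mg calcium for $1.10 (total $1.10, still need 275.0 mg).
Take 2.477 servings of tempeh: +275.0 mg calcium for $4.34 (total $5.44, still need 0.0 mg).
Filling from the cheapest source first is optimal under one linear minimum: $5.44.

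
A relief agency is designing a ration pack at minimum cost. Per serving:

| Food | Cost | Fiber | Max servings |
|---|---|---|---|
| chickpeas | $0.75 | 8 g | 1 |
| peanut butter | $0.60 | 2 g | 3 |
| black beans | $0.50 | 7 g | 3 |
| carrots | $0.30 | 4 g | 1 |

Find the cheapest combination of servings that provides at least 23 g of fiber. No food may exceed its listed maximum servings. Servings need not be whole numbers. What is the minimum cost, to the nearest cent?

Cost per g of fiber: black beans $0.0714, carrots $0.0750, chickpeas $0.0938, peanut butter $0.3000.
Take 3 servings of black beans: +21.0 g fiber for $1.50 (total $1.50, still need 2.0 g).
Take 0.5 servings of carrots: +2.0 g fiber for $0.15 (total $1.65, still need 0.0 g).
Greedy by cheapest-per-g is optimal for a single linear constraint, so the minimum cost is $1.65.

$1.65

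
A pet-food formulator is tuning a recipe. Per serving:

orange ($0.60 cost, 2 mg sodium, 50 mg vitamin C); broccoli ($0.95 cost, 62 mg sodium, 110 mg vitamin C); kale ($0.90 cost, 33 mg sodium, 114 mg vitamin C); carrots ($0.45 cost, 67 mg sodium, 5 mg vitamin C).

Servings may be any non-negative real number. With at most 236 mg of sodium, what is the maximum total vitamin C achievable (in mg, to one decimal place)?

Vitamin C per mg sodium: orange 25, kale 3.455, broccoli 1.774, carrots 0.07463.
With no serving limits, spend the whole sodium allowance on orange: 236 mg / 2 mg × 50 mg = 5900.0 mg.

5900.0 mg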